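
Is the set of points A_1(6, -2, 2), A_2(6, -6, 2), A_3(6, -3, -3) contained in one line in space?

No

A_1A_2 = (0, -4, 0), A_1A_3 = (0, -1, -5).
A_1A_2 × A_1A_3 = (20, 0, 0).
The cross product is nonzero, so the points do not lie on one line.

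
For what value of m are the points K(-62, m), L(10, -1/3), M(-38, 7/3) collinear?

11/3

The three points are collinear iff det[KL; KM] = 0.
This determinant is linear in m: (-48)m + (176) = 0, so m = 11/3.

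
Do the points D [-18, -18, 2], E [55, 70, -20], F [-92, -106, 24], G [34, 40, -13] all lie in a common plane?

No

A normal to the plane through D, E, F is n = DE × DF = (0, 22, 88).
The plane has equation n·P = -220. For G: n·G = -264.
-264 ≠ -220, so G is off the plane.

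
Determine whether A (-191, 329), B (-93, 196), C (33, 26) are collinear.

No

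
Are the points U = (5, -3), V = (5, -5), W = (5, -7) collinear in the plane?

UV = (0, -2), UW = (0, -4).
Checking proportionality: UW = 2·UV, so the vectors are parallel and the points are collinear.

Yes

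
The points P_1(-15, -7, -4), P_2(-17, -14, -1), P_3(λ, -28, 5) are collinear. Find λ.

-21

Collinearity requires P_1P_2 × P_1P_3 = 0; each component is linear in λ.
The y-component gives (3)λ + (63) = 0, so λ = -21.
The remaining components then also vanish.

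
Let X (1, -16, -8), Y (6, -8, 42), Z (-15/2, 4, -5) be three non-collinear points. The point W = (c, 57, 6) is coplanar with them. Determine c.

-59/2

Coplanarity requires XY · (XZ × XW) = 0.
XY = (5, 8, 50), XZ = (-17/2, 20, 3); the triple product is linear in c with coefficient -976 and constant term -28792.
Setting it to zero: c = -59/2.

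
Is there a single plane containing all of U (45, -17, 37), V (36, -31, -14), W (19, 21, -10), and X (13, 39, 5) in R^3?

No

A normal to the plane through U, V, W is n = UV × UW = (2596, 903, -706).
The plane has equation n·P = 75347. For X: n·X = 65435.
65435 ≠ 75347, so X is off the plane.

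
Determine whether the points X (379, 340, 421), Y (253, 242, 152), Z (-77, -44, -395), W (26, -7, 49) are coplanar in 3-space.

No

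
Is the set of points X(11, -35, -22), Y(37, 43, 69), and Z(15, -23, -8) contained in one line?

Yes

XY = (26, 78, 91), XZ = (4, 12, 14).
XY × XZ = (0, 0, 0).
The cross product vanishes, so the three points are collinear.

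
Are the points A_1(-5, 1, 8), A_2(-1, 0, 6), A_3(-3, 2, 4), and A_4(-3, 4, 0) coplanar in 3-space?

Yes

A normal to the plane through A_1, A_2, A_3 is n = A_1A_2 × A_1A_3 = (6, 12, 6).
The plane has equation n·P = 30. For A_4: n·A_4 = 30.
Equal, so A_4 lies in the plane and all four are coplanar.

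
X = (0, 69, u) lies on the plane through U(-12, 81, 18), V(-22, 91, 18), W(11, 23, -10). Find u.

18

Coplanarity requires UV · (UW × UX) = 0.
UV = (-10, 10, 0), UW = (23, -58, -28); the triple product is linear in u with coefficient 350 and constant term -6300.
Setting it to zero: u = 18.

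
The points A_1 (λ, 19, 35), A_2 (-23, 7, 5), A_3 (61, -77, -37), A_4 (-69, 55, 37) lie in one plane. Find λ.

-29

Coplanarity ⇔ det[A_1A_2; A_1A_3; A_1A_4] = 0.
Expanding, this is linear in λ: (672)λ + (19488) = 0.
So λ = -29.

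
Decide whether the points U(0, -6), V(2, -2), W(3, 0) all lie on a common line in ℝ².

Yes

UV = (2, 4), UW = (3, 6).
Twice the signed area of △UVW is (2)(6) − (4)(3) = 0.
The triangle is degenerate (zero area), so the points are collinear.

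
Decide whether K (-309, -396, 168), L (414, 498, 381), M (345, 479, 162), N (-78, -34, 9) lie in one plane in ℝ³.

No

A normal to the plane through K, L, M is n = KL × KM = (-191739, 143640, 47949).
The plane has equation n·P = 10421343. For N: n·N = 10503423.
10503423 ≠ 10421343, so N is off the plane.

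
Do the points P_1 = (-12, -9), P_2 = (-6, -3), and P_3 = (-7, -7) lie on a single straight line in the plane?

No

P_1P_2 = (6, 6), P_1P_3 = (5, 2).
det[P_1P_2; P_1P_3] = (6)(2) − (6)(5) = -18.
The determinant is nonzero, so they are not collinear.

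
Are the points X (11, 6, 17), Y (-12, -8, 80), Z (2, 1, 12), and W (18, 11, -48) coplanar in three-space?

The four points are coplanar iff the 3×3 determinant with rows XY, XZ, XW is zero.
Rows: (-23, -14, 63), (-9, -5, -5), (7, 5, -65).
Expanding along the first row: (-23)(350) − (-14)(620) + (63)(-10) = 0.
Zero determinant ⇒ coplanar.

Yes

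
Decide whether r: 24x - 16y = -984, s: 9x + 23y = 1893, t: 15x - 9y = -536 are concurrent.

Lines aᵢx + bᵢy = cᵢ with pairwise distinct directions are concurrent exactly when det[aᵢ bᵢ cᵢ] = 0.
Here the determinant is 696.
Nonzero, so no common point exists.

No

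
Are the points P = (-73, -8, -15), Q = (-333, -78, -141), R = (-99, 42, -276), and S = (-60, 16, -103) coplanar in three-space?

With P as base: PQ = (-260, -70, -126), PR = (-26, 50, -261), PS = (13, 24, -88).
PR × PS = (1864, -5681, -1274).
PQ · (PR × PS) = 73554.
Since 73554 ≠ 0, the four points are not coplanar.

No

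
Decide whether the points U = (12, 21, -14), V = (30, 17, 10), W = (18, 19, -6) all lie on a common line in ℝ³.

No

UV = (18, -4, 24), UW = (6, -2, 8).
Comparing components 2 and 3: (-4)(8) − (24)(-2) = 16 ≠ 0, so UV and UW are not parallel and the points are not collinear.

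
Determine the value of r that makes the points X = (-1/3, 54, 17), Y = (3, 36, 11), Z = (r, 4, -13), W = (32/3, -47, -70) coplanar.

Coplanarity ⇔ det[XY; XZ; XW] = 0.
Expanding, this is linear in r: (-960)r + (6720) = 0.
So r = 7.

7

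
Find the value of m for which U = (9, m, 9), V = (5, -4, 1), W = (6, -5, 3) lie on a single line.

-8

Direction VW = (1, -1, 2). From the x-coordinate of U, the parameter along the line is τ = (9 − 5)/1 = 4.
Then m = (-4) + 4·(-1) = -8.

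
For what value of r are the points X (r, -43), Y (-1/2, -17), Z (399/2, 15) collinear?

Collinearity: (X − Y) must be parallel to (Z − Y) = (200, 32).
Cross-multiplying the components: (r − (-1/2))·(32) = (-26)·(200).
Solving gives r = -163.

-163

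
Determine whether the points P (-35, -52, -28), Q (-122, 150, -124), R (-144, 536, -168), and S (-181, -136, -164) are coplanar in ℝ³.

The four points are coplanar iff the 3×3 determinant with rows PQ, PR, PS is zero.
Rows: (-87, 202, -96), (-109, 588, -140), (-146, -84, -136).
Expanding along the first row: (-87)(-91728) − (202)(-5616) + (-96)(95004) = -5616.
Nonzero ⇒ not coplanar.

No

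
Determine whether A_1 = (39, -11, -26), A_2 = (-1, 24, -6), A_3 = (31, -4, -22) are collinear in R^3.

Yes

A_1A_2 = (-40, 35, 20), A_1A_3 = (-8, 7, 4).
Each component of A_1A_3 is 1/5 times the corresponding component of A_1A_2, so A_1A_3 = 1/5·A_1A_2 and the points are collinear.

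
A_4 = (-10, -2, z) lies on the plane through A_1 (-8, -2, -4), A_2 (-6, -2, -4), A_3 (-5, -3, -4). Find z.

-4

Coplanarity requires A_1A_2 · (A_1A_3 × A_1A_4) = 0.
A_1A_2 = (2, 0, 0), A_1A_3 = (3, -1, 0); the triple product is linear in z with coefficient -2 and constant term -8.
Setting it to zero: z = -4.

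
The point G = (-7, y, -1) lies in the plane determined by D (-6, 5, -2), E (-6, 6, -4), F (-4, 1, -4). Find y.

Coplanarity requires DE · (DF × DG) = 0.
DE = (0, 1, -2), DF = (2, -4, -2); the triple product is linear in y with coefficient -4 and constant term 28.
Setting it to zero: y = 7.

7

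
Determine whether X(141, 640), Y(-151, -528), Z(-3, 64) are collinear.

XY = (-292, -1168), XZ = (-144, -576).
Twice the signed area of △XYZ is (-292)(-576) − (-1168)(-144) = 0.
The triangle is degenerate (zero area), so the points are collinear.

Yes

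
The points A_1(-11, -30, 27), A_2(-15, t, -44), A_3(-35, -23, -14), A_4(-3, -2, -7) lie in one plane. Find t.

12

Normal to plane A_1A_3A_4: n = (910, -1144, -728); plane equation n·P = 4654.
Requiring n·A_2 = 4654: (-1144)t + (18382) = 4654.
So t = 12.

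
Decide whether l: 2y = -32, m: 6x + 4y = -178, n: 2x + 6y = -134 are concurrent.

Yes

Lines aᵢx + bᵢy = cᵢ with pairwise distinct directions are concurrent exactly when det[aᵢ bᵢ cᵢ] = 0.
Here the determinant is 0.
It vanishes, so the lines are concurrent at (-19, -16).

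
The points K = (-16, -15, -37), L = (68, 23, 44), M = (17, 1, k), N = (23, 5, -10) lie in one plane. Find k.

The points are coplanar iff KL · (KM × KN) = 0.
Expanding, this is linear in k: (-198)k + (-1980) = 0.
So k = -10.

-10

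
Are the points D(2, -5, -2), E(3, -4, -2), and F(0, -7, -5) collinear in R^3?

DE = (1, 1, 0), DF = (-2, -2, -3).
DE × DF = (-3, 3, 0).
The cross product is nonzero, so the points do not lie on one line.

No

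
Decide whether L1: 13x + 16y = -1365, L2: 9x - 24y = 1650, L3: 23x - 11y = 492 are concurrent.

No

Intersecting L1 and L2: solving the 2×2 system gives (x, y) = (-265/19, -11245/152).
Substitute into L3: (23)(-265/19) + (-11)(-11245/152) = 74935/152.
But L3 requires 492 ≠ 74935/152, so the three lines have no common point.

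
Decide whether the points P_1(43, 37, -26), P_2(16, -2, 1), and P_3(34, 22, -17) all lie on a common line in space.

P_1P_2 = (-27, -39, 27), P_1P_3 = (-9, -15, 9).
P_1P_2 × P_1P_3 = (54, 0, 54).
The cross product is nonzero, so the points do not lie on one line.

No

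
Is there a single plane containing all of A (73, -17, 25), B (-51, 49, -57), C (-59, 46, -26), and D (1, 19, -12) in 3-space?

A normal to the plane through A, B, C is n = AB × AC = (1800, 4500, 900).
The plane has equation n·P = 77400. For D: n·D = 76500.
76500 ≠ 77400, so D is off the plane.

No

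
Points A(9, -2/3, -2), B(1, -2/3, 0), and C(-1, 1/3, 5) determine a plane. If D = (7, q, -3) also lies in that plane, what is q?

Coplanarity requires AB · (AC × AD) = 0.
AB = (-8, 0, 2), AC = (-10, 1, 7); the triple product is linear in q with coefficient 36 and constant term 36.
Setting it to zero: q = -1.

-1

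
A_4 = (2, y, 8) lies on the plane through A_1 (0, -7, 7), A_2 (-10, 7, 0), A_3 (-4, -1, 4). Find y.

-9

The plane through A_1, A_2, A_3 has equation −2y − 4z = -14.
Substituting A_4: (-2)y + (-32) = -14, so y = -9.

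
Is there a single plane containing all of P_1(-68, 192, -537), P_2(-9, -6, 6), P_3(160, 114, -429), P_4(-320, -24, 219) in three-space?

Yes

With P_1 as base: P_1P_2 = (59, -198, 543), P_1P_3 = (228, -78, 108), P_1P_4 = (-252, -216, 756).
P_1P_3 × P_1P_4 = (-35640, -199584, -68904).
P_1P_2 · (P_1P_3 × P_1P_4) = 0.
The scalar triple product vanishes, so the four points are coplanar.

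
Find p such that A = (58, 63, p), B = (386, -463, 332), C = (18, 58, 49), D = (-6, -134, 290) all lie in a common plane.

9

Coplanarity ⇔ det[AB; AC; AD] = 0.
Expanding, this is linear in p: (-83160)p + (748440) = 0.
So p = 9.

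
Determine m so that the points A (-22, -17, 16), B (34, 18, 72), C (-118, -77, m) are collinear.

Direction AB = (56, 35, 56). From the x-coordinate of C, the parameter along the line is τ = (-118 − (-22))/56 = -12/7.
Then m = 16 + (-12/7)·(56) = -80.

-80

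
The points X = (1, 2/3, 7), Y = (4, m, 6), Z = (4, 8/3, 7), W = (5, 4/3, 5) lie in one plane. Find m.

5/3

Normal to plane XZW: n = (-4, 6, -6); plane equation n·P = -42.
Requiring n·Y = -42: (6)m + (-52) = -42.
So m = 5/3.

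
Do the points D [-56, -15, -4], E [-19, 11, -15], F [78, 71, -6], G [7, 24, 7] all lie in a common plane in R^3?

No

A normal to the plane through D, E, F is n = DE × DF = (894, -1400, -302).
The plane has equation n·P = -27856. For G: n·G = -29456.
-29456 ≠ -27856, so G is off the plane.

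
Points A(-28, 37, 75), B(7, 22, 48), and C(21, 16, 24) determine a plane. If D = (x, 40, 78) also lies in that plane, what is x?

-35

A normal to the plane is n = AB × AC = (198, 462, 0).
D lies in the plane iff n · AD = 0.
This gives (198)x + (6930) = 0, so x = -35.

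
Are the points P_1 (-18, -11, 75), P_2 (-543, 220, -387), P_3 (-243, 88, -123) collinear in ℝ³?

P_1P_2 = (-525, 231, -462), P_1P_3 = (-225, 99, -198).
P_1P_2 × P_1P_3 = (0, 0, 0).
The cross product vanishes, so the three points are collinear.

Yes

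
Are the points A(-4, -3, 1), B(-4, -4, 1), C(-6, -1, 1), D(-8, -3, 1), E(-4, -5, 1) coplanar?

The plane through A, B, C has normal n = AB × AC = (0, 0, -2) and equation n·P = -2.
Checking the remaining points: n·D = -2, n·E = -2.
All equal -2, so all 5 points lie in one plane.

Yes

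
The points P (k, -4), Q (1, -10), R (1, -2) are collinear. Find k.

1

The three points are collinear iff det[PQ; PR] = 0.
This determinant is linear in k: (-8)k + (8) = 0, so k = 1.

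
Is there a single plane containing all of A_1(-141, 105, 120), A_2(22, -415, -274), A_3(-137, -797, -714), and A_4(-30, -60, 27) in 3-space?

The four points are coplanar iff the 3×3 determinant with rows A_1A_2, A_1A_3, A_1A_4 is zero.
Rows: (163, -520, -394), (4, -902, -834), (111, -165, -93).
Expanding along the first row: (163)(-53724) − (-520)(92202) + (-394)(99462) = 0.
Zero determinant ⇒ coplanar.

Yes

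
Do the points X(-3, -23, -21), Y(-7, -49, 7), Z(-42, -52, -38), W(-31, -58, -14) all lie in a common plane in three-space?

A normal to the plane through X, Y, Z is n = XY × XZ = (1254, -1160, -898).
The plane has equation n·P = 41776. For W: n·W = 40978.
40978 ≠ 41776, so W is off the plane.

No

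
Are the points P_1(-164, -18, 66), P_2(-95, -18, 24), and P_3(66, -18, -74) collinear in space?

Yes

P_1P_2 = (69, 0, -42), P_1P_3 = (230, 0, -140).
P_1P_2 × P_1P_3 = (0, 0, 0).
The cross product vanishes, so the three points are collinear.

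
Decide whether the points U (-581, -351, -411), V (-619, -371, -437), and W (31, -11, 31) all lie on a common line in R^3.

No

UV = (-38, -20, -26), UW = (612, 340, 442).
Comparing components 3 and 1: (-26)(612) − (-38)(442) = 884 ≠ 0, so UV and UW are not parallel and the points are not collinear.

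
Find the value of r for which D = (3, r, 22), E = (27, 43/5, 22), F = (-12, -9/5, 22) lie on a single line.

Direction EF = (-39, -52/5, 0). From the x-coordinate of D, the parameter along the line is τ = (3 − 27)/(-39) = 8/13.
Then r = 43/5 + 8/13·(-52/5) = 11/5.

11/5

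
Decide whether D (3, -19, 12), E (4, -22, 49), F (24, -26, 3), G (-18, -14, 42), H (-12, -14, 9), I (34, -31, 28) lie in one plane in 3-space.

The plane through D, E, F has normal n = DE × DF = (286, 786, 56) and equation n·P = -13404.
Checking the remaining points: n·G = -13800, n·H = -13932, n·I = -13074.
Since n·G = -13800 ≠ -13404, G is off the plane and the points are not all coplanar.

No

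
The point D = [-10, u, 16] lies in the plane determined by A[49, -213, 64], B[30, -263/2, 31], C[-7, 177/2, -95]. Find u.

-14

A normal to the plane is n = AB × AC = (-3009, -1173, -2329/2).
D lies in the plane iff n · AD = 0.
This gives (-1173)u + (-16422) = 0, so u = -14.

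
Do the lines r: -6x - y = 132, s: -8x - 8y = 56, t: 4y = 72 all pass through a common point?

Intersecting r and s: solving the 2×2 system gives (x, y) = (-25, 18).
Substitute into t: (0)(-25) + (4)(18) = 72.
This equals 72, so (-25, 18) lies on all three lines and they are concurrent.

Yes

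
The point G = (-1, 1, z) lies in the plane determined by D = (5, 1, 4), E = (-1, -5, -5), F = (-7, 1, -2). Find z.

1

The plane through D, E, F has equation 36x + 72y − 72z = -36.
Substituting G: (-72)z + (36) = -36, so z = 1.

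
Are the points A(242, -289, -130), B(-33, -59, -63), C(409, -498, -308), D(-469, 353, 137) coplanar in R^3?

A normal to the plane through A, B, C is n = AB × AC = (-26937, -37761, 19065).
The plane has equation n·P = 1915725. For D: n·D = 1915725.
Equal, so D lies in the plane and all four are coplanar.

Yes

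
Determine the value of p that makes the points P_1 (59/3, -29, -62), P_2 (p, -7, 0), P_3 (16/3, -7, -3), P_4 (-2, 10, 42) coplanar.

Normal to plane P_1P_3P_4: n = (-13, 637/3, -247/3); plane equation n·P = -3926/3.
Requiring n·P_2 = -3926/3: (-13)p + (-4459/3) = -3926/3.
So p = -41/3.

-41/3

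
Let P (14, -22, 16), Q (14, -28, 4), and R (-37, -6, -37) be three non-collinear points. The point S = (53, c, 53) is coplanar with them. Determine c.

Coplanarity requires PQ · (PR × PS) = 0.
PQ = (0, -6, -12), PR = (-51, 16, -53); the triple product is linear in c with coefficient 612 and constant term 22032.
Setting it to zero: c = -36.

-36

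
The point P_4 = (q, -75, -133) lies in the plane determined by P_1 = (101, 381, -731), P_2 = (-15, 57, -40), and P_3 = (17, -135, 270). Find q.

A normal to the plane is n = P_1P_2 × P_1P_3 = (32232, 58072, 32640).
P_4 lies in the plane iff n · P_1P_4 = 0.
This gives (32232)q + (-10217544) = 0, so q = 317.

317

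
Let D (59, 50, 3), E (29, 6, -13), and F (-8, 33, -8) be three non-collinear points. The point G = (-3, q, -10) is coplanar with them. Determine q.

Coplanarity requires DE · (DF × DG) = 0.
DE = (-30, -44, -16), DF = (-67, -17, -11); the triple product is linear in q with coefficient 742 and constant term -18550.
Setting it to zero: q = 25.

25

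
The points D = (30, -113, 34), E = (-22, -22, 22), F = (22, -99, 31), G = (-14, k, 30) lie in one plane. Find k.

Normal to plane DEF: n = (-105, -60, 0); plane equation n·P = 3630.
Requiring n·G = 3630: (-60)k + (1470) = 3630.
So k = -36.

-36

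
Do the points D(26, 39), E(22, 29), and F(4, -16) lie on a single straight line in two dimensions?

DE = (-4, -10), DF = (-22, -55).
Twice the signed area of △DEF is (-4)(-55) − (-10)(-22) = 0.
The triangle is degenerate (zero area), so the points are collinear.

Yes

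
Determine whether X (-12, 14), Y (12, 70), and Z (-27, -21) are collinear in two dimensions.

Yes

XY = (24, 56), XZ = (-15, -35).
det[XY; XZ] = (24)(-35) − (56)(-15) = 0.
The determinant is zero, so the points are collinear.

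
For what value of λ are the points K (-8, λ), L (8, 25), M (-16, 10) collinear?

15

Collinearity: (K − L) must be parallel to (M − L) = (-24, -15).
Cross-multiplying the components: (λ − 25)·(-24) = (-16)·(-15).
Solving gives λ = 15.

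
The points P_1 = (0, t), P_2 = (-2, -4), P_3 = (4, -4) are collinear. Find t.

Collinearity: (P_1 − P_2) must be parallel to (P_3 − P_2) = (6, 0).
Cross-multiplying the components: (t − (-4))·(6) = (2)·(0).
Solving gives t = -4.

-4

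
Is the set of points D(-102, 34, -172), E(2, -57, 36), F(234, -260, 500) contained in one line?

Yes

DE = (104, -91, 208), DF = (336, -294, 672).
DE × DF = (0, 0, 0).
The cross product vanishes, so the three points are collinear.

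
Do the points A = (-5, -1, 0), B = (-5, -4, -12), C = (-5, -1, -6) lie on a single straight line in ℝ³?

No

AB = (0, -3, -12), AC = (0, 0, -6).
AB × AC = (18, 0, 0).
The cross product is nonzero, so the points do not lie on one line.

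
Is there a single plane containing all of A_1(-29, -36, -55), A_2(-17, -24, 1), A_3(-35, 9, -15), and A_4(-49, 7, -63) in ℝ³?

No

A normal to the plane through A_1, A_2, A_3 is n = A_1A_2 × A_1A_3 = (-2040, -816, 612).
The plane has equation n·P = 54876. For A_4: n·A_4 = 55692.
55692 ≠ 54876, so A_4 is off the plane.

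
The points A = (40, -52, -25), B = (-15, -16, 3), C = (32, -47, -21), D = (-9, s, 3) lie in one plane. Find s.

Normal to plane ABC: n = (4, -4, 13); plane equation n·P = 43.
Requiring n·D = 43: (-4)s + (3) = 43.
So s = -10.

-10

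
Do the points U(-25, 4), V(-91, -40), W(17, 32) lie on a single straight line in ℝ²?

UV = (-66, -44), UW = (42, 28).
Twice the signed area of △UVW is (-66)(28) − (-44)(42) = 0.
The triangle is degenerate (zero area), so the points are collinear.

Yes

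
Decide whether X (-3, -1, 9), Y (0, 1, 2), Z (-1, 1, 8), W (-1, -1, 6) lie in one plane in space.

A normal to the plane through X, Y, Z is n = XY × XZ = (12, -11, 2).
The plane has equation n·P = -7. For W: n·W = 11.
11 ≠ -7, so W is off the plane.

No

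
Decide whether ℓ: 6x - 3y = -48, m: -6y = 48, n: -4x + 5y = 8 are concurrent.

Yes

Intersecting ℓ and m: solving the 2×2 system gives (x, y) = (-12, -8).
Substitute into n: (-4)(-12) + (5)(-8) = 8.
This equals 8, so (-12, -8) lies on all three lines and they are concurrent.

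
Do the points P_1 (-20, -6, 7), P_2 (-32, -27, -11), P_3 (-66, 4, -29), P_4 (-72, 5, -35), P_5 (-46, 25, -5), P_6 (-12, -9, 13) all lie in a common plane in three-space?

No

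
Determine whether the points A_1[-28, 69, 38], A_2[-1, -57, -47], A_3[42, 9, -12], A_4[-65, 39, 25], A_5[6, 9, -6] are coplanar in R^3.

Yes

The plane through A_1, A_2, A_3 has normal n = A_1A_2 × A_1A_3 = (1200, -4600, 7200) and equation n·P = -77400.
Checking the remaining points: n·A_4 = -77400, n·A_5 = -77400.
All equal -77400, so all 5 points lie in one plane.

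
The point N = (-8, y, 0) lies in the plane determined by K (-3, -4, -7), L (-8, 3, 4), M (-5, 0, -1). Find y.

0

The plane through K, L, M has equation −2x + 8y − 6z = 16.
Substituting N: (8)y + (16) = 16, so y = 0.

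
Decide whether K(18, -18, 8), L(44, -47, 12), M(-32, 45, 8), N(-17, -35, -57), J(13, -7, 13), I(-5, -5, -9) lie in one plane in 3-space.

Yes

The plane through K, L, M has normal n = KL × KM = (-252, -200, 188) and equation n·P = 568.
Checking the remaining points: n·N = 568, n·J = 568, n·I = 568.
All equal 568, so all 6 points lie in one plane.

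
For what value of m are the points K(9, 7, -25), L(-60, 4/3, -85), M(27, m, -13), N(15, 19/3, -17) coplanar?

10

Coplanarity ⇔ det[KL; KM; KN] = 0.
Expanding, this is linear in m: (-192)m + (1920) = 0.
So m = 10.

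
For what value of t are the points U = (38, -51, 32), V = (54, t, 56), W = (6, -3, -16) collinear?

-75

Collinearity requires UV × UW = 0; each component is linear in t.
The x-component gives (-48)t + (-3600) = 0, so t = -75.
The remaining components then also vanish.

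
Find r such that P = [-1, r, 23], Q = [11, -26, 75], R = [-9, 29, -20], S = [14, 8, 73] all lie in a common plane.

-6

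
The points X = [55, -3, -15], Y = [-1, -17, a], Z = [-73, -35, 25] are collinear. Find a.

Direction XZ = (-128, -32, 40). From the x-coordinate of Y, the parameter along the line is τ = (-1 − 55)/(-128) = 7/16.
Then a = (-15) + 7/16·(40) = 5/2.

5/2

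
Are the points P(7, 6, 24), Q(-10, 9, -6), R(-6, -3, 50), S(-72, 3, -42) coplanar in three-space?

Yes

With P as base: PQ = (-17, 3, -30), PR = (-13, -9, 26), PS = (-79, -3, -66).
PR × PS = (672, -2912, -672).
PQ · (PR × PS) = 0.
The scalar triple product vanishes, so the four points are coplanar.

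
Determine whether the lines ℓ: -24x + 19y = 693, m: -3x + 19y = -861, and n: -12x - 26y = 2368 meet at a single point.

No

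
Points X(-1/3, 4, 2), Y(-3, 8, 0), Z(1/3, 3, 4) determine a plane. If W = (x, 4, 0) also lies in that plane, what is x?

The plane through X, Y, Z has equation 6x + 4y = 14.
Substituting W: (6)x + (16) = 14, so x = -1/3.

-1/3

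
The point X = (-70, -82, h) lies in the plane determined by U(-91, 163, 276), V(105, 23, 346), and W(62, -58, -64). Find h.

A normal to the plane is n = UV × UW = (63070, 77350, -21896).
X lies in the plane iff n · UX = 0.
This gives (-21896)h + (-11582984) = 0, so h = -529.

-529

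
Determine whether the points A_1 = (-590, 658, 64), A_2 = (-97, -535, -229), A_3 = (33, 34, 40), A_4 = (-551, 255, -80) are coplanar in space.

No

With A_1 as base: A_1A_2 = (493, -1193, -293), A_1A_3 = (623, -624, -24), A_1A_4 = (39, -403, -144).
A_1A_3 × A_1A_4 = (80184, 88776, -226733).
A_1A_2 · (A_1A_3 × A_1A_4) = 53713.
Since 53713 ≠ 0, the four points are not coplanar.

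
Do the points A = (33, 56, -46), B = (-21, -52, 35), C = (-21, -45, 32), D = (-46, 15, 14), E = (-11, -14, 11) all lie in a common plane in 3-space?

The plane through A, B, C has normal n = AB × AC = (-243, -162, -378) and equation n·P = 297.
Checking the remaining points: n·D = 3456, n·E = 783.
Since n·D = 3456 ≠ 297, D is off the plane and the points are not all coplanar.

No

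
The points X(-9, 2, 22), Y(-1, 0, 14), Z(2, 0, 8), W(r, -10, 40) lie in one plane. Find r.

6

The points are coplanar iff XY · (XZ × XW) = 0.
Expanding, this is linear in r: (12)r + (-72) = 0.
So r = 6.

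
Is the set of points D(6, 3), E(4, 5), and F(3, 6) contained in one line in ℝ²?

Yes

DE = (-2, 2), DF = (-3, 3).
Twice the signed area of △DEF is (-2)(3) − (2)(-3) = 0.
The triangle is degenerate (zero area), so the points are collinear.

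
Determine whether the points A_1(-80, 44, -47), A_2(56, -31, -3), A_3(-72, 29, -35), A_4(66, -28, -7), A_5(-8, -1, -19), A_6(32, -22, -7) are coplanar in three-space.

No

The plane through A_1, A_2, A_3 has normal n = A_1A_2 × A_1A_3 = (-240, -1280, -1440) and equation n·P = 30560.
Checking the remaining points: n·A_4 = 30080, n·A_5 = 30560, n·A_6 = 30560.
Since n·A_4 = 30080 ≠ 30560, A_4 is off the plane and the points are not all coplanar.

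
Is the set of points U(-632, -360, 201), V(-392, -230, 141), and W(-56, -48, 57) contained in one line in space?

UV = (240, 130, -60), UW = (576, 312, -144).
UV × UW = (0, 0, 0).
The cross product vanishes, so the three points are collinear.

Yes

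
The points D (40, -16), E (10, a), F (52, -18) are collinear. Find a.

-11

Collinearity: (E − D) must be parallel to (F − D) = (12, -2).
Cross-multiplying the components: (a − (-16))·(12) = (-30)·(-2).
Solving gives a = -11.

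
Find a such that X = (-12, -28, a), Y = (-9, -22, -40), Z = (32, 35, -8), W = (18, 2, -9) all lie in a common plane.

Coplanarity ⇔ det[XY; XZ; XW] = 0.
Expanding, this is linear in a: (555)a + (22755) = 0.
So a = -41.

-41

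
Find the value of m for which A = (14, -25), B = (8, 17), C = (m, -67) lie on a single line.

20

Collinearity: (C − A) must be parallel to (B − A) = (-6, 42).
Cross-multiplying the components: (m − 14)·(42) = (-42)·(-6).
Solving gives m = 20.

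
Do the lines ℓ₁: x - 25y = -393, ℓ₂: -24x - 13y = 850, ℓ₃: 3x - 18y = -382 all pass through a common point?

No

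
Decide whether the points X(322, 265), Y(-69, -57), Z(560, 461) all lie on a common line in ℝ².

XY = (-391, -322), XZ = (238, 196).
Checking proportionality: XZ = -14/23·XY, so the vectors are parallel and the points are collinear.

Yes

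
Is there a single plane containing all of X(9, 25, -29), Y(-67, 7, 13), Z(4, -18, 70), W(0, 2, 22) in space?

No

A normal to the plane through X, Y, Z is n = XY × XZ = (24, 7314, 3178).
The plane has equation n·P = 90904. For W: n·W = 84544.
84544 ≠ 90904, so W is off the plane.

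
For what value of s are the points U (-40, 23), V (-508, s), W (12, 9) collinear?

149

The three points are collinear iff det[UV; UW] = 0.
This determinant is linear in s: (-52)s + (7748) = 0, so s = 149.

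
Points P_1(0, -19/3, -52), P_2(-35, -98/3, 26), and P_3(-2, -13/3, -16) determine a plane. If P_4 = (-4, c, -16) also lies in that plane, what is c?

-19/3

Coplanarity requires P_1P_2 · (P_1P_3 × P_1P_4) = 0.
P_1P_2 = (-35, -79/3, 78), P_1P_3 = (-2, 2, 36); the triple product is linear in c with coefficient 1104 and constant term 6992.
Setting it to zero: c = -19/3.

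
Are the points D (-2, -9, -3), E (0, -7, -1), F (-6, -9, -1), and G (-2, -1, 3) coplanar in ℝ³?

No

With D as base: DE = (2, 2, 2), DF = (-4, 0, 2), DG = (0, 8, 6).
DF × DG = (-16, 24, -32).
DE · (DF × DG) = -48.
Since -48 ≠ 0, the four points are not coplanar.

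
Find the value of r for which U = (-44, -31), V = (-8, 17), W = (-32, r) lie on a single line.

-15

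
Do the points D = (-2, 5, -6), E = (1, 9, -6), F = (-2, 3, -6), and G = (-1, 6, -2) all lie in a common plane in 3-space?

No

With D as base: DE = (3, 4, 0), DF = (0, -2, 0), DG = (1, 1, 4).
DF × DG = (-8, 0, 2).
DE · (DF × DG) = -24.
Since -24 ≠ 0, the four points are not coplanar.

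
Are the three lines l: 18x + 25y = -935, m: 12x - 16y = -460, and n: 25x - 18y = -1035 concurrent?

The three lines meet at one point iff the augmented coefficient matrix [aᵢ bᵢ cᵢ] has rank < 3, i.e. its determinant vanishes.
Here the determinant is 0.
It vanishes, so the lines are concurrent at (-45, -5).

Yes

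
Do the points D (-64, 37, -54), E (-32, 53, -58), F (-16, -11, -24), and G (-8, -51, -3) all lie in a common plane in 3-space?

Yes

With D as base: DE = (32, 16, -4), DF = (48, -48, 30), DG = (56, -88, 51).
DF × DG = (192, -768, -1536).
DE · (DF × DG) = 0.
The scalar triple product vanishes, so the four points are coplanar.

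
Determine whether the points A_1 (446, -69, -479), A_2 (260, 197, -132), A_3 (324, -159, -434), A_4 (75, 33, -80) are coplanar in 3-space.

No

With A_1 as base: A_1A_2 = (-186, 266, 347), A_1A_3 = (-122, -90, 45), A_1A_4 = (-371, 102, 399).
A_1A_3 × A_1A_4 = (-40500, 31983, -45834).
A_1A_2 · (A_1A_3 × A_1A_4) = 136080.
Since 136080 ≠ 0, the four points are not coplanar.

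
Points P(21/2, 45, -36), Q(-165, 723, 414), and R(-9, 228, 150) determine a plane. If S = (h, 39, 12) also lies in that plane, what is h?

A normal to the plane is n = PQ × PR = (43758, 23868, -37791/2).
S lies in the plane iff n · PS = 0.
This gives (43758)h + (-1509651) = 0, so h = 69/2.

69/2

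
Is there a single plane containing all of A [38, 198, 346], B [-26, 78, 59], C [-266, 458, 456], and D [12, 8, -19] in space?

No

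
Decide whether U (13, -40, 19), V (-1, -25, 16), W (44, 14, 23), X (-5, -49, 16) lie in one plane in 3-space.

Yes

With U as base: UV = (-14, 15, -3), UW = (31, 54, 4), UX = (-18, -9, -3).
UW × UX = (-126, 21, 693).
UV · (UW × UX) = 0.
The scalar triple product vanishes, so the four points are coplanar.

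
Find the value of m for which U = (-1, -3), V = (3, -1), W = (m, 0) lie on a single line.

The three points are collinear iff det[UV; UW] = 0.
This determinant is linear in m: (-2)m + (10) = 0, so m = 5.

5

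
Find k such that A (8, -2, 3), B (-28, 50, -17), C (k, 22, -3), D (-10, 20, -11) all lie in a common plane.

Normal to plane ABD: n = (-288, -144, 144); plane equation n·P = -1584.
Requiring n·C = -1584: (-288)k + (-3600) = -1584.
So k = -7.

-7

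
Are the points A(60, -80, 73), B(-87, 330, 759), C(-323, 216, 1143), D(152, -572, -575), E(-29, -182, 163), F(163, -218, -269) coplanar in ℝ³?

The plane through A, B, C has normal n = AB × AC = (235644, -105448, 113518) and equation n·P = 30861294.
Checking the remaining points: n·D = 30861294, n·E = 30861294, n·F = 30861294.
All equal 30861294, so all 6 points lie in one plane.

Yes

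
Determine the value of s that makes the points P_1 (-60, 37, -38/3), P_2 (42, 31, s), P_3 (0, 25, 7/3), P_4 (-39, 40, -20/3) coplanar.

Normal to plane P_1P_3P_4: n = (-117, -45, 432); plane equation n·P = -117.
Requiring n·P_2 = -117: (432)s + (-6309) = -117.
So s = 43/3.

43/3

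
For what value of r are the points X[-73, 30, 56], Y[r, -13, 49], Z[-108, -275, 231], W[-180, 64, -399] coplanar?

Coplanarity ⇔ det[XY; XZ; XW] = 0.
Expanding, this is linear in r: (132825)r + (11422950) = 0.
So r = -86.

-86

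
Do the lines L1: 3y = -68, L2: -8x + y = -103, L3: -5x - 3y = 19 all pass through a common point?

No

Intersecting L1 and L2: solving the 2×2 system gives (x, y) = (241/24, -68/3).
Substitute into L3: (-5)(241/24) + (-3)(-68/3) = 427/24.
But L3 requires 19 ≠ 427/24, so the three lines have no common point.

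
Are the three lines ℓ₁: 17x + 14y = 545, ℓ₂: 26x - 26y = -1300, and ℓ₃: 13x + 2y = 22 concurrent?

No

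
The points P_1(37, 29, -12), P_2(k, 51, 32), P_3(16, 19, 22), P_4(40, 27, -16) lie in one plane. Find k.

Coplanarity ⇔ det[P_1P_2; P_1P_3; P_1P_4] = 0.
Expanding, this is linear in k: (108)k + (-432) = 0.
So k = 4.

4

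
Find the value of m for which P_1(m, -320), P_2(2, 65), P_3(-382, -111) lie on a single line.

-838

Collinearity: (P_1 − P_2) must be parallel to (P_3 − P_2) = (-384, -176).
Cross-multiplying the components: (m − 2)·(-176) = (-385)·(-384).
Solving gives m = -838.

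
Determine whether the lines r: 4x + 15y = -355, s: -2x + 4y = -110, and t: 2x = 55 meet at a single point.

Intersecting r and s: solving the 2×2 system gives (x, y) = (5, -25).
Substitute into t: (2)(5) + (0)(-25) = 10.
But t requires 55 ≠ 10, so the three lines have no common point.

No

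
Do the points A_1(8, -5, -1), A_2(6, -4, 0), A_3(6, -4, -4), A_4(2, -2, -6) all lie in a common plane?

Yes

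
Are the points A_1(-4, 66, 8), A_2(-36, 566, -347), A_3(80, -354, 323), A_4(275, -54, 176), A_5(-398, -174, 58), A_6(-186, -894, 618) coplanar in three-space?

The plane through A_1, A_2, A_3 has normal n = A_1A_2 × A_1A_3 = (8400, -19740, -28560) and equation n·P = -1564920.
Checking the remaining points: n·A_4 = -1650600, n·A_5 = -1564920, n·A_6 = -1564920.
Since n·A_4 = -1650600 ≠ -1564920, A_4 is off the plane and the points are not all coplanar.

No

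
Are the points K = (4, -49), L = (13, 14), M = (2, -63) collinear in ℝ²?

KL = (9, 63), KM = (-2, -14).
Checking proportionality: KM = -2/9·KL, so the vectors are parallel and the points are collinear.

Yes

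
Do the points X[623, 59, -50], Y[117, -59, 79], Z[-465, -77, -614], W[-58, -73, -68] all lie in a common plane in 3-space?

The four points are coplanar iff the 3×3 determinant with rows XY, XZ, XW is zero.
Rows: (-506, -118, 129), (-1088, -136, -564), (-681, -132, -18).
Expanding along the first row: (-506)(-72000) − (-118)(-364500) + (129)(51000) = 0.
Zero determinant ⇒ coplanar.

Yes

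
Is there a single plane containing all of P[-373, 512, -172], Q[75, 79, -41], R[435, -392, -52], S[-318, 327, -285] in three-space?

With P as base: PQ = (448, -433, 131), PR = (808, -904, 120), PS = (55, -185, -113).
PR × PS = (124352, 97904, -99760).
PQ · (PR × PS) = 248704.
Since 248704 ≠ 0, the four points are not coplanar.

No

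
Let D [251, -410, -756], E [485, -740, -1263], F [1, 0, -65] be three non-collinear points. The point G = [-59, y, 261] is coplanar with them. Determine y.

Coplanarity requires DE · (DF × DG) = 0.
DE = (234, -330, -507), DF = (-250, 410, 691); the triple product is linear in y with coefficient -34944 and constant term 5591040.
Setting it to zero: y = 160.

160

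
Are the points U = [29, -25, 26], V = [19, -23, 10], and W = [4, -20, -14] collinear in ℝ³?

Yes

UV = (-10, 2, -16), UW = (-25, 5, -40).
Each component of UW is 5/2 times the corresponding component of UV, so UW = 5/2·UV and the points are collinear.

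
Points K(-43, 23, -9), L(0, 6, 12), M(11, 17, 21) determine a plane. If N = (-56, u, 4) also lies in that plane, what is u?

Coplanarity requires KL · (KM × KN) = 0.
KL = (43, -17, 21), KM = (54, -6, 30); the triple product is linear in u with coefficient -156 and constant term 17160.
Setting it to zero: u = 110.

110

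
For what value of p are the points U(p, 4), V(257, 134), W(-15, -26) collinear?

The three points are collinear iff det[UV; UW] = 0.
This determinant is linear in p: (160)p + (-5760) = 0, so p = 36.

36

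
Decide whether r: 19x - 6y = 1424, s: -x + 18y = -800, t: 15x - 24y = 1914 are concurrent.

Lines aᵢx + bᵢy = cᵢ with pairwise distinct directions are concurrent exactly when det[aᵢ bᵢ cᵢ] = 0.
Here the determinant is 0.
It vanishes, so the lines are concurrent at (62, -41).

Yes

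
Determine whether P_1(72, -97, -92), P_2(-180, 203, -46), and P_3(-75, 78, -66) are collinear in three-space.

No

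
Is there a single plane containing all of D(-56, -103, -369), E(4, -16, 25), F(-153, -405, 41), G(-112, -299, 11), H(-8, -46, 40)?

The plane through D, E, F has normal n = DE × DF = (154658, -62818, -9681) and equation n·P = 1381695.
Checking the remaining points: n·G = 1354395, n·H = 1265124.
Since n·G = 1354395 ≠ 1381695, G is off the plane and the points are not all coplanar.

No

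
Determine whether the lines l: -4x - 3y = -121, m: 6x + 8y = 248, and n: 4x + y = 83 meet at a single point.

Yes

Lines aᵢx + bᵢy = cᵢ with pairwise distinct directions are concurrent exactly when det[aᵢ bᵢ cᵢ] = 0.
Here the determinant is 0.
It vanishes, so the lines are concurrent at (16, 19).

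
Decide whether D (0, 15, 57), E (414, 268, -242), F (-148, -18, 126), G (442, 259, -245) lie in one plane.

Yes

A normal to the plane through D, E, F is n = DE × DF = (7590, 15686, 23782).
The plane has equation n·P = 1590864. For G: n·G = 1590864.
Equal, so G lies in the plane and all four are coplanar.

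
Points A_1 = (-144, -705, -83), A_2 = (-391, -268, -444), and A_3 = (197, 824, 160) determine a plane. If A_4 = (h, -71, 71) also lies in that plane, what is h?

40

A normal to the plane is n = A_1A_2 × A_1A_3 = (658160, -63080, -526680).
A_4 lies in the plane iff n · A_1A_4 = 0.
This gives (658160)h + (-26326400) = 0, so h = 40.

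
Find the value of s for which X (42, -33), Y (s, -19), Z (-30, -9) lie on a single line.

0

The three points are collinear iff det[XY; XZ] = 0.
This determinant is linear in s: (24)s + (0) = 0, so s = 0.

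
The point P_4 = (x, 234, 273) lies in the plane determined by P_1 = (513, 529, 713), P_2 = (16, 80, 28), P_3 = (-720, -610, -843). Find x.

188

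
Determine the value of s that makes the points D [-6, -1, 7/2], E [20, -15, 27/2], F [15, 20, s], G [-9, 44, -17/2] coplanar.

Coplanarity ⇔ det[DE; DF; DG] = 0.
Expanding, this is linear in s: (-1128)s + (3948) = 0.
So s = 7/2.

7/2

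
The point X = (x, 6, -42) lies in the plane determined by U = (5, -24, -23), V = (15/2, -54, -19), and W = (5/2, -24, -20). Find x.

The plane through U, V, W has equation −90x − (35/2)y − 75z = 1695.
Substituting X: (-90)x + (3045) = 1695, so x = 15.

15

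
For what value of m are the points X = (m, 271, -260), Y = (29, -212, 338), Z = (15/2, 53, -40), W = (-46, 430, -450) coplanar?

-53/2

Coplanarity ⇔ det[XY; XZ; XW] = 0.
Expanding, this is linear in m: (-33856)m + (-897184) = 0.
So m = -53/2.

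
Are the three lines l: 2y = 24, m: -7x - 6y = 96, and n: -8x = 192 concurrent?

Yes

The three lines meet at one point iff the augmented coefficient matrix [aᵢ bᵢ cᵢ] has rank < 3, i.e. its determinant vanishes.
Here the determinant is 0.
It vanishes, so the lines are concurrent at (-24, 12).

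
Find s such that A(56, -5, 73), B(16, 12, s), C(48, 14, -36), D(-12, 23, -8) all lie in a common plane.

22

The points are coplanar iff AB · (AC × AD) = 0.
Expanding, this is linear in s: (1068)s + (-23496) = 0.
So s = 22.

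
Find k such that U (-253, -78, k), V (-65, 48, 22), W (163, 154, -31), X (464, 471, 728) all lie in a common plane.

Coplanarity ⇔ det[UV; UW; UX] = 0.
Expanding, this is linear in k: (-40370)k + (-4642550) = 0.
So k = -115.

-115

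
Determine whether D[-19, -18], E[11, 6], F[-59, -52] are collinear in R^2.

No

DE = (30, 24), DF = (-40, -34).
det[DE; DF] = (30)(-34) − (24)(-40) = -60.
The determinant is nonzero, so they are not collinear.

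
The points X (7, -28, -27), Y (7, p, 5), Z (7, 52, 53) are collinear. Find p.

4

Direction XZ = (0, 80, 80). From the z-coordinate of Y, the parameter along the line is τ = (5 − (-27))/80 = 2/5.
Then p = (-28) + 2/5·(80) = 4.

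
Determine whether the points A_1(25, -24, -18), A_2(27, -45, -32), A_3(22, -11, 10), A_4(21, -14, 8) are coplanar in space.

No

With A_1 as base: A_1A_2 = (2, -21, -14), A_1A_3 = (-3, 13, 28), A_1A_4 = (-4, 10, 26).
A_1A_3 × A_1A_4 = (58, -34, 22).
A_1A_2 · (A_1A_3 × A_1A_4) = 522.
Since 522 ≠ 0, the four points are not coplanar.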